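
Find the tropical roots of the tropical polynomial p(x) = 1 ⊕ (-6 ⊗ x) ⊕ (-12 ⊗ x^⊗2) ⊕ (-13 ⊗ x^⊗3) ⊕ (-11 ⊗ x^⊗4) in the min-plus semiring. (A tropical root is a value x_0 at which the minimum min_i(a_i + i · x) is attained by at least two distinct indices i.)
Roots: {-2, 1, 6, 7}

Each tropical root is a break point of the lower envelope of the lines y = a_i + i · x (there are 5 lines, with slopes 0, 1, ..., 4). Only the lines that attain the minimum somewhere contribute to roots; other lines are dominated. Here the surviving (envelope) indices are i = 4, i = 3, i = 2, i = 1, i = 0.
Intersections between consecutive envelope lines give the roots: for adjacent envelope indices i < j the intersection is x = (a_i − a_j) / (j − i). Reading off the sorted break points: {-2, 1, 6, 7}.
Verification: at each break x_0, at least two indices attain the minimum of min_i(a_i + i · x_0).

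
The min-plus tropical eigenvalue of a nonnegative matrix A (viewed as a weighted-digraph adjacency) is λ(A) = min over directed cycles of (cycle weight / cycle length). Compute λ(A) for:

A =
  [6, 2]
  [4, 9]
λ(A) = 3

Enumerate directed cycles and compute their means (weight / length). Sample:
  cycle 0 → 0: weight = 6, length = 1, mean = 6/1 ≈ 6.000
  cycle 1 → 1: weight = 9, length = 1, mean = 9/1 ≈ 9.000
  cycle 0 → 1 → 0: weight = 6, length = 2, mean = 6/2 ≈ 3.000
  cycle 1 → 0 → 1: weight = 6, length = 2, mean = 6/2 ≈ 3.000
Minimum mean = 3.000, attained e.g. along the cycle 0 → 1 → 0 with weight 6 and length 2. So λ(A) = 6/2 = 3.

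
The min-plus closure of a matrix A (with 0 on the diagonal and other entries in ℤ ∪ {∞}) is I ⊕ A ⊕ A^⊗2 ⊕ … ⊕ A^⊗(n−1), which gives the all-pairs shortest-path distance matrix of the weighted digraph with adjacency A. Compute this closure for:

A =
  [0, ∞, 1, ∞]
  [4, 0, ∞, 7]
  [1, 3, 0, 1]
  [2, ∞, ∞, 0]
Closure =
  [0, 4, 1, 2]
  [4, 0, 5, 6]
  [1, 3, 0, 1]
  [2, 6, 3, 0]

This is the Floyd-Warshall all-pairs shortest-path computation. For each intermediate vertex k = 0, 1, …, 3, update dist[i][j] ← min(dist[i][j], dist[i][k] + dist[k][j]). The final matrix gives, for each (i, j), the minimum total weight of any directed path from i to j (possibly empty when i = j).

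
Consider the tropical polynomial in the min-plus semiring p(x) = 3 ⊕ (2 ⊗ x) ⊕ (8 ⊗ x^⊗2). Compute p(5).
p(5) = 3

A tropical monomial a ⊗ x^⊗i evaluates to a + i · x. Evaluating each term at x = 5:
  Term 0 contributes 3 + 0 · 5 = 3
  Term 1 contributes 2 + 1 · 5 = 7
  Term 2 contributes 8 + 2 · 5 = 18
p(5) = ⊕ of these = min[3, 7, 18] = 3.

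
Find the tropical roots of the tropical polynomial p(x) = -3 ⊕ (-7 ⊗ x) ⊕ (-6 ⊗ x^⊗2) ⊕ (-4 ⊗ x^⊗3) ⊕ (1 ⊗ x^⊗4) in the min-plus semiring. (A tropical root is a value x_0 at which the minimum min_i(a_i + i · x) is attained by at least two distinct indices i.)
Roots: {-5, -2, -1, 4}

Each tropical root is a break point of the lower envelope of the lines y = a_i + i · x (there are 5 lines, with slopes 0, 1, ..., 4). Only the lines that attain the minimum somewhere contribute to roots; other lines are dominated. Here the surviving (envelope) indices are i = 4, i = 3, i = 2, i = 1, i = 0.
Intersections between consecutive envelope lines give the roots: for adjacent envelope indices i < j the intersection is x = (a_i − a_j) / (j − i). Reading off the sorted break points: {-5, -2, -1, 4}.
Verification: at each break x_0, at least two indices attain the minimum of min_i(a_i + i · x_0).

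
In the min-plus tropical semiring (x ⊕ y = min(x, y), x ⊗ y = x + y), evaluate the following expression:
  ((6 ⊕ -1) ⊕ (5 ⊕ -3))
((6 ⊕ -1) ⊕ (5 ⊕ -3)) = -3

Expand innermost to outermost. Recall ⊕ takes the minimum of its arguments and ⊗ takes their sum. Working out the expression ((6 ⊕ -1) ⊕ (5 ⊕ -3)) gives -3.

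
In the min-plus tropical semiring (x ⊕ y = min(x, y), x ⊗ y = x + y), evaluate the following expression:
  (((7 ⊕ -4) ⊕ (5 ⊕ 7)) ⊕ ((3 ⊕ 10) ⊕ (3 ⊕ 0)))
(((7 ⊕ -4) ⊕ (5 ⊕ 7)) ⊕ ((3 ⊕ 10) ⊕ (3 ⊕ 0))) = -4

Expand innermost to outermost. Recall ⊕ takes the minimum of its arguments and ⊗ takes their sum. Working out the expression (((7 ⊕ -4) ⊕ (5 ⊕ 7)) ⊕ ((3 ⊕ 10) ⊕ (3 ⊕ 0))) gives -4.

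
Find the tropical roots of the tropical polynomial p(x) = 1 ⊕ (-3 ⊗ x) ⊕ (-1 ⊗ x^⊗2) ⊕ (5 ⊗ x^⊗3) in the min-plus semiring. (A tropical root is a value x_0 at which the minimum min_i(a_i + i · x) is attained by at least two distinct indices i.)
Roots: {-6, -2, 4}

Each tropical root is a break point of the lower envelope of the lines y = a_i + i · x (there are 4 lines, with slopes 0, 1, ..., 3). Only the lines that attain the minimum somewhere contribute to roots; other lines are dominated. Here the surviving (envelope) indices are i = 3, i = 2, i = 1, i = 0.
Intersections between consecutive envelope lines give the roots: for adjacent envelope indices i < j the intersection is x = (a_i − a_j) / (j − i). Reading off the sorted break points: {-6, -2, 4}.
Verification: at each break x_0, at least two indices attain the minimum of min_i(a_i + i · x_0).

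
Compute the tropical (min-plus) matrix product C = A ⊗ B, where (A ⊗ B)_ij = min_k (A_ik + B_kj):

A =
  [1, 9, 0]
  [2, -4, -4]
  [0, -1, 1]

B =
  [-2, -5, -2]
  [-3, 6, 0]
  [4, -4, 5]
A ⊗ B =
  [-1, -4, -1]
  [-7, -8, -4]
  [-4, -5, -2]

Apply the min-plus product entry-by-entry:
  C[0][0] = min over k of (A[0][0] + B[0][0] = 1 + -2 = -1, A[0][1] + B[1][0] = 9 + -3 = 6, A[0][2] + B[2][0] = 0 + 4 = 4) = -1 (attained at k = 0)
  C[0][1] = min over k of (A[0][0] + B[0][1] = 1 + -5 = -4, A[0][1] + B[1][1] = 9 + 6 = 15, A[0][2] + B[2][1] = 0 + -4 = -4) = -4 (attained at k = 0)
  C[0][2] = min over k of (A[0][0] + B[0][2] = 1 + -2 = -1, A[0][1] + B[1][2] = 9 + 0 = 9, A[0][2] + B[2][2] = 0 + 5 = 5) = -1 (attained at k = 0)
  C[1][0] = min over k of (A[1][0] + B[0][0] = 2 + -2 = 0, A[1][1] + B[1][0] = -4 + -3 = -7, A[1][2] + B[2][0] = -4 + 4 = 0) = -7 (attained at k = 1)
  C[1][1] = min over k of (A[1][0] + B[0][1] = 2 + -5 = -3, A[1][1] + B[1][1] = -4 + 6 = 2, A[1][2] + B[2][1] = -4 + -4 = -8) = -8 (attained at k = 2)
  C[1][2] = min over k of (A[1][0] + B[0][2] = 2 + -2 = 0, A[1][1] + B[1][2] = -4 + 0 = -4, A[1][2] + B[2][2] = -4 + 5 = 1) = -4 (attained at k = 1)
  C[2][0] = min over k of (A[2][0] + B[0][0] = 0 + -2 = -2, A[2][1] + B[1][0] = -1 + -3 = -4, A[2][2] + B[2][0] = 1 + 4 = 5) = -4 (attained at k = 1)
  C[2][1] = min over k of (A[2][0] + B[0][1] = 0 + -5 = -5, A[2][1] + B[1][1] = -1 + 6 = 5, A[2][2] + B[2][1] = 1 + -4 = -3) = -5 (attained at k = 0)
  C[2][2] = min over k of (A[2][0] + B[0][2] = 0 + -2 = -2, A[2][1] + B[1][2] = -1 + 0 = -1, A[2][2] + B[2][2] = 1 + 5 = 6) = -2 (attained at k = 0)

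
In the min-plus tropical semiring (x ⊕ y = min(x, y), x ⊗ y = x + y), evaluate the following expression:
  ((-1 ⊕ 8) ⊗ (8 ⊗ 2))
((-1 ⊕ 8) ⊗ (8 ⊗ 2)) = 9

Expand innermost to outermost. Recall ⊕ takes the minimum of its arguments and ⊗ takes their sum. Working out the expression ((-1 ⊕ 8) ⊗ (8 ⊗ 2)) gives 9.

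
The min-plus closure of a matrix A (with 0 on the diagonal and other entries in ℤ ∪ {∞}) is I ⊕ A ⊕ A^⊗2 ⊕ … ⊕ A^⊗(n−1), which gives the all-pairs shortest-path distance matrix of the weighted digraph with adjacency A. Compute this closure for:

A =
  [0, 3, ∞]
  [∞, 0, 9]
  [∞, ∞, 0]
Closure =
  [0, 3, 12]
  [∞, 0, 9]
  [∞, ∞, 0]

This is the Floyd-Warshall all-pairs shortest-path computation. For each intermediate vertex k = 0, 1, …, 2, update dist[i][j] ← min(dist[i][j], dist[i][k] + dist[k][j]). The final matrix gives, for each (i, j), the minimum total weight of any directed path from i to j (possibly empty when i = j).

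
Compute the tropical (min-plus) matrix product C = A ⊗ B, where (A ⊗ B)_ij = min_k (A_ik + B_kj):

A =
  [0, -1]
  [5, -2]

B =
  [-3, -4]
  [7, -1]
A ⊗ B =
  [-3, -4]
  [2, -3]

Apply the min-plus product entry-by-entry:
  C[0][0] = min over k of (A[0][0] + B[0][0] = 0 + -3 = -3, A[0][1] + B[1][0] = -1 + 7 = 6) = -3 (attained at k = 0)
  C[0][1] = min over k of (A[0][0] + B[0][1] = 0 + -4 = -4, A[0][1] + B[1][1] = -1 + -1 = -2) = -4 (attained at k = 0)
  C[1][0] = min over k of (A[1][0] + B[0][0] = 5 + -3 = 2, A[1][1] + B[1][0] = -2 + 7 = 5) = 2 (attained at k = 0)
  C[1][1] = min over k of (A[1][0] + B[0][1] = 5 + -4 = 1, A[1][1] + B[1][1] = -2 + -1 = -3) = -3 (attained at k = 1)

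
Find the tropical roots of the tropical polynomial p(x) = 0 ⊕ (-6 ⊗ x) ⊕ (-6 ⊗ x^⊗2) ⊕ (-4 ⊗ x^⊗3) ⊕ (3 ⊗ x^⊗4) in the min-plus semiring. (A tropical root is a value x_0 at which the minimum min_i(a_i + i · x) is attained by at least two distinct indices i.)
Roots: {-7, -2, 0, 6}

Each tropical root is a break point of the lower envelope of the lines y = a_i + i · x (there are 5 lines, with slopes 0, 1, ..., 4). Only the lines that attain the minimum somewhere contribute to roots; other lines are dominated. Here the surviving (envelope) indices are i = 4, i = 3, i = 2, i = 1, i = 0.
Intersections between consecutive envelope lines give the roots: for adjacent envelope indices i < j the intersection is x = (a_i − a_j) / (j − i). Reading off the sorted break points: {-7, -2, 0, 6}.
Verification: at each break x_0, at least two indices attain the minimum of min_i(a_i + i · x_0).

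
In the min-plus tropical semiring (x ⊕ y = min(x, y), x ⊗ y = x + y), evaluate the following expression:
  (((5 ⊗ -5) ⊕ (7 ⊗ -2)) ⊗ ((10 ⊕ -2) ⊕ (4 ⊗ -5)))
(((5 ⊗ -5) ⊕ (7 ⊗ -2)) ⊗ ((10 ⊕ -2) ⊕ (4 ⊗ -5))) = -2

Expand innermost to outermost. Recall ⊕ takes the minimum of its arguments and ⊗ takes their sum. Working out the expression (((5 ⊗ -5) ⊕ (7 ⊗ -2)) ⊗ ((10 ⊕ -2) ⊕ (4 ⊗ -5))) gives -2.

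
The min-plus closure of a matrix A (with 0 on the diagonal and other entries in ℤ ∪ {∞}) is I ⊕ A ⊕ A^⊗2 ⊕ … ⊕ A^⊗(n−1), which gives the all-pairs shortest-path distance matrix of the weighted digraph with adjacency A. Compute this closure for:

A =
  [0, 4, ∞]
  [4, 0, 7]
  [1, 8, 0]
Closure =
  [0, 4, 11]
  [4, 0, 7]
  [1, 5, 0]

This is the Floyd-Warshall all-pairs shortest-path computation. For each intermediate vertex k = 0, 1, …, 2, update dist[i][j] ← min(dist[i][j], dist[i][k] + dist[k][j]). The final matrix gives, for each (i, j), the minimum total weight of any directed path from i to j (possibly empty when i = j).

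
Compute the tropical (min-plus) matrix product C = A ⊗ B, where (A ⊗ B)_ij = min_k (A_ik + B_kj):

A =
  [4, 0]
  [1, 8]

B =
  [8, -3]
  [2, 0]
A ⊗ B =
  [2, 0]
  [9, -2]

Apply the min-plus product entry-by-entry:
  C[0][0] = min over k of (A[0][0] + B[0][0] = 4 + 8 = 12, A[0][1] + B[1][0] = 0 + 2 = 2) = 2 (attained at k = 1)
  C[0][1] = min over k of (A[0][0] + B[0][1] = 4 + -3 = 1, A[0][1] + B[1][1] = 0 + 0 = 0) = 0 (attained at k = 1)
  C[1][0] = min over k of (A[1][0] + B[0][0] = 1 + 8 = 9, A[1][1] + B[1][0] = 8 + 2 = 10) = 9 (attained at k = 0)
  C[1][1] = min over k of (A[1][0] + B[0][1] = 1 + -3 = -2, A[1][1] + B[1][1] = 8 + 0 = 8) = -2 (attained at k = 0)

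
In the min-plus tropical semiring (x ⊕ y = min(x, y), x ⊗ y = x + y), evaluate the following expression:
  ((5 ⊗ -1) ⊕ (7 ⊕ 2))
((5 ⊗ -1) ⊕ (7 ⊕ 2)) = 2

Expand innermost to outermost. Recall ⊕ takes the minimum of its arguments and ⊗ takes their sum. Working out the expression ((5 ⊗ -1) ⊕ (7 ⊕ 2)) gives 2.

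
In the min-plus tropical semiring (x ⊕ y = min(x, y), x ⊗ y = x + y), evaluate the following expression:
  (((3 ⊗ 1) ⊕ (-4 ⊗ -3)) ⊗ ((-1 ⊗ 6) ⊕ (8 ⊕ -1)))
(((3 ⊗ 1) ⊕ (-4 ⊗ -3)) ⊗ ((-1 ⊗ 6) ⊕ (8 ⊕ -1))) = -8

Expand innermost to outermost. Recall ⊕ takes the minimum of its arguments and ⊗ takes their sum. Working out the expression (((3 ⊗ 1) ⊕ (-4 ⊗ -3)) ⊗ ((-1 ⊗ 6) ⊕ (8 ⊕ -1))) gives -8.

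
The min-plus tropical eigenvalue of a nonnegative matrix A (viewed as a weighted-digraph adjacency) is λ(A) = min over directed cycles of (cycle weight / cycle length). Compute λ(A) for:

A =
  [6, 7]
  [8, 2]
λ(A) = 2

Enumerate directed cycles and compute their means (weight / length). Sample:
  cycle 0 → 0: weight = 6, length = 1, mean = 6/1 ≈ 6.000
  cycle 1 → 1: weight = 2, length = 1, mean = 2/1 ≈ 2.000
  cycle 0 → 1 → 0: weight = 15, length = 2, mean = 15/2 ≈ 7.500
  cycle 1 → 0 → 1: weight = 15, length = 2, mean = 15/2 ≈ 7.500
Minimum mean = 2.000, attained e.g. along the cycle 1 → 1 with weight 2 and length 1. So λ(A) = 2/1 = 2.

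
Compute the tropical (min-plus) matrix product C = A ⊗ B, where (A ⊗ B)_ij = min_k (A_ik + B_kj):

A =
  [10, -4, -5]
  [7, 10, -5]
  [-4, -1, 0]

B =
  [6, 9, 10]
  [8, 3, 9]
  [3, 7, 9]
A ⊗ B =
  [-2, -1, 4]
  [-2, 2, 4]
  [2, 2, 6]

Apply the min-plus product entry-by-entry:
  C[0][0] = min over k of (A[0][0] + B[0][0] = 10 + 6 = 16, A[0][1] + B[1][0] = -4 + 8 = 4, A[0][2] + B[2][0] = -5 + 3 = -2) = -2 (attained at k = 2)
  C[0][1] = min over k of (A[0][0] + B[0][1] = 10 + 9 = 19, A[0][1] + B[1][1] = -4 + 3 = -1, A[0][2] + B[2][1] = -5 + 7 = 2) = -1 (attained at k = 1)
  C[0][2] = min over k of (A[0][0] + B[0][2] = 10 + 10 = 20, A[0][1] + B[1][2] = -4 + 9 = 5, A[0][2] + B[2][2] = -5 + 9 = 4) = 4 (attained at k = 2)
  C[1][0] = min over k of (A[1][0] + B[0][0] = 7 + 6 = 13, A[1][1] + B[1][0] = 10 + 8 = 18, A[1][2] + B[2][0] = -5 + 3 = -2) = -2 (attained at k = 2)
  C[1][1] = min over k of (A[1][0] + B[0][1] = 7 + 9 = 16, A[1][1] + B[1][1] = 10 + 3 = 13, A[1][2] + B[2][1] = -5 + 7 = 2) = 2 (attained at k = 2)
  C[1][2] = min over k of (A[1][0] + B[0][2] = 7 + 10 = 17, A[1][1] + B[1][2] = 10 + 9 = 19, A[1][2] + B[2][2] = -5 + 9 = 4) = 4 (attained at k = 2)
  C[2][0] = min over k of (A[2][0] + B[0][0] = -4 + 6 = 2, A[2][1] + B[1][0] = -1 + 8 = 7, A[2][2] + B[2][0] = 0 + 3 = 3) = 2 (attained at k = 0)
  C[2][1] = min over k of (A[2][0] + B[0][1] = -4 + 9 = 5, A[2][1] + B[1][1] = -1 + 3 = 2, A[2][2] + B[2][1] = 0 + 7 = 7) = 2 (attained at k = 1)
  C[2][2] = min over k of (A[2][0] + B[0][2] = -4 + 10 = 6, A[2][1] + B[1][2] = -1 + 9 = 8, A[2][2] + B[2][2] = 0 + 9 = 9) = 6 (attained at k = 0)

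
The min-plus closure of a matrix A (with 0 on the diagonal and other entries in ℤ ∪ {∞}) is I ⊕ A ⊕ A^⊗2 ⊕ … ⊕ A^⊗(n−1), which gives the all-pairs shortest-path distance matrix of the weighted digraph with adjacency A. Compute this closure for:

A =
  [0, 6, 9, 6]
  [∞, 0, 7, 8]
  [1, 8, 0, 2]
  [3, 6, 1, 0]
Closure =
  [0, 6, 7, 6]
  [8, 0, 7, 8]
  [1, 7, 0, 2]
  [2, 6, 1, 0]

This is the Floyd-Warshall all-pairs shortest-path computation. For each intermediate vertex k = 0, 1, …, 3, update dist[i][j] ← min(dist[i][j], dist[i][k] + dist[k][j]). The final matrix gives, for each (i, j), the minimum total weight of any directed path from i to j (possibly empty when i = j).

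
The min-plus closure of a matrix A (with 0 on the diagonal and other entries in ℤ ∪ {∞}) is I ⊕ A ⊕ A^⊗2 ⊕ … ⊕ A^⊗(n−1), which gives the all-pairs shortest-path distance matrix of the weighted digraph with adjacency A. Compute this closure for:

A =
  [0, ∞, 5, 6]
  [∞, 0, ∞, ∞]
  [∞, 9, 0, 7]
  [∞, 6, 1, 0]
Closure =
  [0, 12, 5, 6]
  [∞, 0, ∞, ∞]
  [∞, 9, 0, 7]
  [∞, 6, 1, 0]

This is the Floyd-Warshall all-pairs shortest-path computation. For each intermediate vertex k = 0, 1, …, 3, update dist[i][j] ← min(dist[i][j], dist[i][k] + dist[k][j]). The final matrix gives, for each (i, j), the minimum total weight of any directed path from i to j (possibly empty when i = j).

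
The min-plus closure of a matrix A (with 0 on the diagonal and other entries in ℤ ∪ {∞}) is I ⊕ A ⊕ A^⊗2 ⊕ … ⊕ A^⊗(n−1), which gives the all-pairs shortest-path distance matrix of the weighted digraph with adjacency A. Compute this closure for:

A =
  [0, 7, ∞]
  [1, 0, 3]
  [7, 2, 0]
Closure =
  [0, 7, 10]
  [1, 0, 3]
  [3, 2, 0]

This is the Floyd-Warshall all-pairs shortest-path computation. For each intermediate vertex k = 0, 1, …, 2, update dist[i][j] ← min(dist[i][j], dist[i][k] + dist[k][j]). The final matrix gives, for each (i, j), the minimum total weight of any directed path from i to j (possibly empty when i = j).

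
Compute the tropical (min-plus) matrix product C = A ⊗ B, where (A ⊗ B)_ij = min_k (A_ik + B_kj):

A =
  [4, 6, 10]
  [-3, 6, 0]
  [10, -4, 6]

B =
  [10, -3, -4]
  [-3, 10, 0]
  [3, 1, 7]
A ⊗ B =
  [3, 1, 0]
  [3, -6, -7]
  [-7, 6, -4]

Apply the min-plus product entry-by-entry:
  C[0][0] = min over k of (A[0][0] + B[0][0] = 4 + 10 = 14, A[0][1] + B[1][0] = 6 + -3 = 3, A[0][2] + B[2][0] = 10 + 3 = 13) = 3 (attained at k = 1)
  C[0][1] = min over k of (A[0][0] + B[0][1] = 4 + -3 = 1, A[0][1] + B[1][1] = 6 + 10 = 16, A[0][2] + B[2][1] = 10 + 1 = 11) = 1 (attained at k = 0)
  C[0][2] = min over k of (A[0][0] + B[0][2] = 4 + -4 = 0, A[0][1] + B[1][2] = 6 + 0 = 6, A[0][2] + B[2][2] = 10 + 7 = 17) = 0 (attained at k = 0)
  C[1][0] = min over k of (A[1][0] + B[0][0] = -3 + 10 = 7, A[1][1] + B[1][0] = 6 + -3 = 3, A[1][2] + B[2][0] = 0 + 3 = 3) = 3 (attained at k = 1)
  C[1][1] = min over k of (A[1][0] + B[0][1] = -3 + -3 = -6, A[1][1] + B[1][1] = 6 + 10 = 16, A[1][2] + B[2][1] = 0 + 1 = 1) = -6 (attained at k = 0)
  C[1][2] = min over k of (A[1][0] + B[0][2] = -3 + -4 = -7, A[1][1] + B[1][2] = 6 + 0 = 6, A[1][2] + B[2][2] = 0 + 7 = 7) = -7 (attained at k = 0)
  C[2][0] = min over k of (A[2][0] + B[0][0] = 10 + 10 = 20, A[2][1] + B[1][0] = -4 + -3 = -7, A[2][2] + B[2][0] = 6 + 3 = 9) = -7 (attained at k = 1)
  C[2][1] = min over k of (A[2][0] + B[0][1] = 10 + -3 = 7, A[2][1] + B[1][1] = -4 + 10 = 6, A[2][2] + B[2][1] = 6 + 1 = 7) = 6 (attained at k = 1)
  C[2][2] = min over k of (A[2][0] + B[0][2] = 10 + -4 = 6, A[2][1] + B[1][2] = -4 + 0 = -4, A[2][2] + B[2][2] = 6 + 7 = 13) = -4 (attained at k = 1)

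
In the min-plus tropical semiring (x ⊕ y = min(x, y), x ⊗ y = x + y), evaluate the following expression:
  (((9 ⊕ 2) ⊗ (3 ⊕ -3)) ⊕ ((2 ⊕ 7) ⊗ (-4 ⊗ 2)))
(((9 ⊕ 2) ⊗ (3 ⊕ -3)) ⊕ ((2 ⊕ 7) ⊗ (-4 ⊗ 2))) = -1

Expand innermost to outermost. Recall ⊕ takes the minimum of its arguments and ⊗ takes their sum. Working out the expression (((9 ⊕ 2) ⊗ (3 ⊕ -3)) ⊕ ((2 ⊕ 7) ⊗ (-4 ⊗ 2))) gives -1.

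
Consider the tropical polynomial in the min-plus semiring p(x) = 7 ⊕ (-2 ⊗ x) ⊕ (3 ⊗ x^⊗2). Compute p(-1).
p(-1) = -3

A tropical monomial a ⊗ x^⊗i evaluates to a + i · x. Evaluating each term at x = -1:
  Term 0 contributes 7 + 0 · -1 = 7
  Term 1 contributes -2 + 1 · -1 = -3
  Term 2 contributes 3 + 2 · -1 = 1
p(-1) = ⊕ of these = min[7, -3, 1] = -3.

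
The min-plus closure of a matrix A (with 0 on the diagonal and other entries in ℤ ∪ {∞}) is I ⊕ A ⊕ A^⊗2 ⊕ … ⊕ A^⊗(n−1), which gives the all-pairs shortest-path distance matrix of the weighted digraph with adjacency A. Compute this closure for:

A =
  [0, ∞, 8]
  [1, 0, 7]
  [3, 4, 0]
Closure =
  [0, 12, 8]
  [1, 0, 7]
  [3, 4, 0]

This is the Floyd-Warshall all-pairs shortest-path computation. For each intermediate vertex k = 0, 1, …, 2, update dist[i][j] ← min(dist[i][j], dist[i][k] + dist[k][j]). The final matrix gives, for each (i, j), the minimum total weight of any directed path from i to j (possibly empty when i = j).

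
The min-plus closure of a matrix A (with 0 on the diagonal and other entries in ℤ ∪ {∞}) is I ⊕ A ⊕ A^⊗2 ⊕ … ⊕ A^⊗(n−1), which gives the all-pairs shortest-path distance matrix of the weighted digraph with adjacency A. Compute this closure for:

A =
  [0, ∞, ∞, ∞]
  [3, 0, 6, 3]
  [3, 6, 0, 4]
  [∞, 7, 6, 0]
Closure =
  [0, ∞, ∞, ∞]
  [3, 0, 6, 3]
  [3, 6, 0, 4]
  [9, 7, 6, 0]

This is the Floyd-Warshall all-pairs shortest-path computation. For each intermediate vertex k = 0, 1, …, 3, update dist[i][j] ← min(dist[i][j], dist[i][k] + dist[k][j]). The final matrix gives, for each (i, j), the minimum total weight of any directed path from i to j (possibly empty when i = j).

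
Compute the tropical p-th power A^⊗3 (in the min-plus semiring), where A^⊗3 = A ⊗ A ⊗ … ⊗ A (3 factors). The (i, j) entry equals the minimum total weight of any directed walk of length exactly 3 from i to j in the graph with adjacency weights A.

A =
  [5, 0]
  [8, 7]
A^⊗3 =
  [13, 8]
  [16, 13]

Each entry (A^⊗3)_ij equals the minimum over all length-3 walks i = v_0 → v_1 → … → v_3 = j of Σ_t A[v_t][v_{t+1}]. For example, for (i, j) = (0, 1) we minimise over 4 possible intermediate vertex sequences; the minimum is 8, attained along the walk 0 → 1 → 0 → 1.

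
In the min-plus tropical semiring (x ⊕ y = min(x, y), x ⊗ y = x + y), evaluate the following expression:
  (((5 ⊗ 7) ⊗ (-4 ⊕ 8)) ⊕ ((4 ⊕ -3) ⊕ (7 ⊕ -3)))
(((5 ⊗ 7) ⊗ (-4 ⊕ 8)) ⊕ ((4 ⊕ -3) ⊕ (7 ⊕ -3))) = -3

Expand innermost to outermost. Recall ⊕ takes the minimum of its arguments and ⊗ takes their sum. Working out the expression (((5 ⊗ 7) ⊗ (-4 ⊕ 8)) ⊕ ((4 ⊕ -3) ⊕ (7 ⊕ -3))) gives -3.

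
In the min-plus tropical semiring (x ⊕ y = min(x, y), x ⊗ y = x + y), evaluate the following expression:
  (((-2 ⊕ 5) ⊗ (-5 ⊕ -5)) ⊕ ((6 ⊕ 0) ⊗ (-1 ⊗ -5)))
(((-2 ⊕ 5) ⊗ (-5 ⊕ -5)) ⊕ ((6 ⊕ 0) ⊗ (-1 ⊗ -5))) = -7

Expand innermost to outermost. Recall ⊕ takes the minimum of its arguments and ⊗ takes their sum. Working out the expression (((-2 ⊕ 5) ⊗ (-5 ⊕ -5)) ⊕ ((6 ⊕ 0) ⊗ (-1 ⊗ -5))) gives -7.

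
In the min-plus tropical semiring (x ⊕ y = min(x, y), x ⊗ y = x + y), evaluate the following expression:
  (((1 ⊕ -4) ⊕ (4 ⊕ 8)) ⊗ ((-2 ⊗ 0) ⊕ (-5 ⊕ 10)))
(((1 ⊕ -4) ⊕ (4 ⊕ 8)) ⊗ ((-2 ⊗ 0) ⊕ (-5 ⊕ 10))) = -9

Expand innermost to outermost. Recall ⊕ takes the minimum of its arguments and ⊗ takes their sum. Working out the expression (((1 ⊕ -4) ⊕ (4 ⊕ 8)) ⊗ ((-2 ⊗ 0) ⊕ (-5 ⊕ 10))) gives -9.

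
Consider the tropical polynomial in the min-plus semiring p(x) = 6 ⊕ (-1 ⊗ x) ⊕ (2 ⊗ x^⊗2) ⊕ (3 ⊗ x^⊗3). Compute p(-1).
p(-1) = -2

A tropical monomial a ⊗ x^⊗i evaluates to a + i · x. Evaluating each term at x = -1:
  Term 0 contributes 6 + 0 · -1 = 6
  Term 1 contributes -1 + 1 · -1 = -2
  Term 2 contributes 2 + 2 · -1 = 0
  Term 3 contributes 3 + 3 · -1 = 0
p(-1) = ⊕ of these = min[6, -2, 0, 0] = -2.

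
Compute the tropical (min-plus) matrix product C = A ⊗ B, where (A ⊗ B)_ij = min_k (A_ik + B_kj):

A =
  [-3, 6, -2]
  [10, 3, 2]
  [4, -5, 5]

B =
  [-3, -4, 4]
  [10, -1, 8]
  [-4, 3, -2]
A ⊗ B =
  [-6, -7, -4]
  [-2, 2, 0]
  [1, -6, 3]

Apply the min-plus product entry-by-entry:
  C[0][0] = min over k of (A[0][0] + B[0][0] = -3 + -3 = -6, A[0][1] + B[1][0] = 6 + 10 = 16, A[0][2] + B[2][0] = -2 + -4 = -6) = -6 (attained at k = 0)
  C[0][1] = min over k of (A[0][0] + B[0][1] = -3 + -4 = -7, A[0][1] + B[1][1] = 6 + -1 = 5, A[0][2] + B[2][1] = -2 + 3 = 1) = -7 (attained at k = 0)
  C[0][2] = min over k of (A[0][0] + B[0][2] = -3 + 4 = 1, A[0][1] + B[1][2] = 6 + 8 = 14, A[0][2] + B[2][2] = -2 + -2 = -4) = -4 (attained at k = 2)
  C[1][0] = min over k of (A[1][0] + B[0][0] = 10 + -3 = 7, A[1][1] + B[1][0] = 3 + 10 = 13, A[1][2] + B[2][0] = 2 + -4 = -2) = -2 (attained at k = 2)
  C[1][1] = min over k of (A[1][0] + B[0][1] = 10 + -4 = 6, A[1][1] + B[1][1] = 3 + -1 = 2, A[1][2] + B[2][1] = 2 + 3 = 5) = 2 (attained at k = 1)
  C[1][2] = min over k of (A[1][0] + B[0][2] = 10 + 4 = 14, A[1][1] + B[1][2] = 3 + 8 = 11, A[1][2] + B[2][2] = 2 + -2 = 0) = 0 (attained at k = 2)
  C[2][0] = min over k of (A[2][0] + B[0][0] = 4 + -3 = 1, A[2][1] + B[1][0] = -5 + 10 = 5, A[2][2] + B[2][0] = 5 + -4 = 1) = 1 (attained at k = 0)
  C[2][1] = min over k of (A[2][0] + B[0][1] = 4 + -4 = 0, A[2][1] + B[1][1] = -5 + -1 = -6, A[2][2] + B[2][1] = 5 + 3 = 8) = -6 (attained at k = 1)
  C[2][2] = min over k of (A[2][0] + B[0][2] = 4 + 4 = 8, A[2][1] + B[1][2] = -5 + 8 = 3, A[2][2] + B[2][2] = 5 + -2 = 3) = 3 (attained at k = 1)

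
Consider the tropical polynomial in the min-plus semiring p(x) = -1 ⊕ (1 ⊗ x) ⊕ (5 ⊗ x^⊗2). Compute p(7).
p(7) = -1

A tropical monomial a ⊗ x^⊗i evaluates to a + i · x. Evaluating each term at x = 7:
  Term 0 contributes -1 + 0 · 7 = -1
  Term 1 contributes 1 + 1 · 7 = 8
  Term 2 contributes 5 + 2 · 7 = 19
p(7) = ⊕ of these = min[-1, 8, 19] = -1.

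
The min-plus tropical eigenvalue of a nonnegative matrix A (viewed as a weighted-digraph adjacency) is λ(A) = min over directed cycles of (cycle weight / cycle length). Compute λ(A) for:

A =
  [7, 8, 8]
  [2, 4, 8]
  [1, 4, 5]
λ(A) = 4

Enumerate directed cycles and compute their means (weight / length). Sample:
  cycle 0 → 0: weight = 7, length = 1, mean = 7/1 ≈ 7.000
  cycle 1 → 1: weight = 4, length = 1, mean = 4/1 ≈ 4.000
  cycle 2 → 2: weight = 5, length = 1, mean = 5/1 ≈ 5.000
  cycle 0 → 1 → 0: weight = 10, length = 2, mean = 10/2 ≈ 5.000
  cycle 0 → 2 → 0: weight = 9, length = 2, mean = 9/2 ≈ 4.500
  cycle 1 → 0 → 1: weight = 10, length = 2, mean = 10/2 ≈ 5.000
Minimum mean = 4.000, attained e.g. along the cycle 1 → 1 with weight 4 and length 1. So λ(A) = 4/1 = 4.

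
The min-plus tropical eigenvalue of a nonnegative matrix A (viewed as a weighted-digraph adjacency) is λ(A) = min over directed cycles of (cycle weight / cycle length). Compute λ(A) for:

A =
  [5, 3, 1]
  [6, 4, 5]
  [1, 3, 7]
λ(A) = 1

Enumerate directed cycles and compute their means (weight / length). Sample:
  cycle 0 → 0: weight = 5, length = 1, mean = 5/1 ≈ 5.000
  cycle 1 → 1: weight = 4, length = 1, mean = 4/1 ≈ 4.000
  cycle 2 → 2: weight = 7, length = 1, mean = 7/1 ≈ 7.000
  cycle 0 → 1 → 0: weight = 9, length = 2, mean = 9/2 ≈ 4.500
  cycle 0 → 2 → 0: weight = 2, length = 2, mean = 2/2 ≈ 1.000
  cycle 1 → 0 → 1: weight = 9, length = 2, mean = 9/2 ≈ 4.500
Minimum mean = 1.000, attained e.g. along the cycle 0 → 2 → 0 with weight 2 and length 2. So λ(A) = 2/2 = 1.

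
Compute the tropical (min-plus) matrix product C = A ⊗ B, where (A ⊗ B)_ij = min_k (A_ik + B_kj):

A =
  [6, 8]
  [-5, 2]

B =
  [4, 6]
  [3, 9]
A ⊗ B =
  [10, 12]
  [-1, 1]

Apply the min-plus product entry-by-entry:
  C[0][0] = min over k of (A[0][0] + B[0][0] = 6 + 4 = 10, A[0][1] + B[1][0] = 8 + 3 = 11) = 10 (attained at k = 0)
  C[0][1] = min over k of (A[0][0] + B[0][1] = 6 + 6 = 12, A[0][1] + B[1][1] = 8 + 9 = 17) = 12 (attained at k = 0)
  C[1][0] = min over k of (A[1][0] + B[0][0] = -5 + 4 = -1, A[1][1] + B[1][0] = 2 + 3 = 5) = -1 (attained at k = 0)
  C[1][1] = min over k of (A[1][0] + B[0][1] = -5 + 6 = 1, A[1][1] + B[1][1] = 2 + 9 = 11) = 1 (attained at k = 0)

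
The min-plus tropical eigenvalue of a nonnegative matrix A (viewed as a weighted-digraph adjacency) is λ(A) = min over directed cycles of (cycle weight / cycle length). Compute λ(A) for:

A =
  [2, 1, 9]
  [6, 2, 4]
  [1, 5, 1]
λ(A) = 1

Enumerate directed cycles and compute their means (weight / length). Sample:
  cycle 0 → 0: weight = 2, length = 1, mean = 2/1 ≈ 2.000
  cycle 1 → 1: weight = 2, length = 1, mean = 2/1 ≈ 2.000
  cycle 2 → 2: weight = 1, length = 1, mean = 1/1 ≈ 1.000
  cycle 0 → 1 → 0: weight = 7, length = 2, mean = 7/2 ≈ 3.500
  cycle 0 → 2 → 0: weight = 10, length = 2, mean = 10/2 ≈ 5.000
  cycle 1 → 0 → 1: weight = 7, length = 2, mean = 7/2 ≈ 3.500
Minimum mean = 1.000, attained e.g. along the cycle 2 → 2 with weight 1 and length 1. So λ(A) = 1/1 = 1.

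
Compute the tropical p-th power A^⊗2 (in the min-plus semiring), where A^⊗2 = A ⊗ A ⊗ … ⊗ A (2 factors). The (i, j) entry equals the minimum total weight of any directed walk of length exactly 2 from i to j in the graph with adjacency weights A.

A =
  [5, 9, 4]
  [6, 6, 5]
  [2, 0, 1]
A^⊗2 =
  [6, 4, 5]
  [7, 5, 6]
  [3, 1, 2]

Each entry (A^⊗2)_ij equals the minimum over all length-2 walks i = v_0 → v_1 → … → v_2 = j of Σ_t A[v_t][v_{t+1}]. For example, for (i, j) = (0, 2) we minimise over 3 possible intermediate vertex sequences; the minimum is 5, attained along the walk 0 → 2 → 2.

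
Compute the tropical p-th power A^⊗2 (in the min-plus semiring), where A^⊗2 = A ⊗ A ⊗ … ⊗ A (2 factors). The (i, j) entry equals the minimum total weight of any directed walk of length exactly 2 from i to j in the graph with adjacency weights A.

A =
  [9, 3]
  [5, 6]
A^⊗2 =
  [8, 9]
  [11, 8]

Each entry (A^⊗2)_ij equals the minimum over all length-2 walks i = v_0 → v_1 → … → v_2 = j of Σ_t A[v_t][v_{t+1}]. For example, for (i, j) = (0, 1) we minimise over 2 possible intermediate vertex sequences; the minimum is 9, attained along the walk 0 → 1 → 1.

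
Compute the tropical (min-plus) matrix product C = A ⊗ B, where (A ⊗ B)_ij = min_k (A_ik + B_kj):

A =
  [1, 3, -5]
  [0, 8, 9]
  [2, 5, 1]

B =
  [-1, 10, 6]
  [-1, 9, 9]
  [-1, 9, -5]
A ⊗ B =
  [-6, 4, -10]
  [-1, 10, 4]
  [0, 10, -4]

Apply the min-plus product entry-by-entry:
  C[0][0] = min over k of (A[0][0] + B[0][0] = 1 + -1 = 0, A[0][1] + B[1][0] = 3 + -1 = 2, A[0][2] + B[2][0] = -5 + -1 = -6) = -6 (attained at k = 2)
  C[0][1] = min over k of (A[0][0] + B[0][1] = 1 + 10 = 11, A[0][1] + B[1][1] = 3 + 9 = 12, A[0][2] + B[2][1] = -5 + 9 = 4) = 4 (attained at k = 2)
  C[0][2] = min over k of (A[0][0] + B[0][2] = 1 + 6 = 7, A[0][1] + B[1][2] = 3 + 9 = 12, A[0][2] + B[2][2] = -5 + -5 = -10) = -10 (attained at k = 2)
  C[1][0] = min over k of (A[1][0] + B[0][0] = 0 + -1 = -1, A[1][1] + B[1][0] = 8 + -1 = 7, A[1][2] + B[2][0] = 9 + -1 = 8) = -1 (attained at k = 0)
  C[1][1] = min over k of (A[1][0] + B[0][1] = 0 + 10 = 10, A[1][1] + B[1][1] = 8 + 9 = 17, A[1][2] + B[2][1] = 9 + 9 = 18) = 10 (attained at k = 0)
  C[1][2] = min over k of (A[1][0] + B[0][2] = 0 + 6 = 6, A[1][1] + B[1][2] = 8 + 9 = 17, A[1][2] + B[2][2] = 9 + -5 = 4) = 4 (attained at k = 2)
  C[2][0] = min over k of (A[2][0] + B[0][0] = 2 + -1 = 1, A[2][1] + B[1][0] = 5 + -1 = 4, A[2][2] + B[2][0] = 1 + -1 = 0) = 0 (attained at k = 2)
  C[2][1] = min over k of (A[2][0] + B[0][1] = 2 + 10 = 12, A[2][1] + B[1][1] = 5 + 9 = 14, A[2][2] + B[2][1] = 1 + 9 = 10) = 10 (attained at k = 2)
  C[2][2] = min over k of (A[2][0] + B[0][2] = 2 + 6 = 8, A[2][1] + B[1][2] = 5 + 9 = 14, A[2][2] + B[2][2] = 1 + -5 = -4) = -4 (attained at k = 2)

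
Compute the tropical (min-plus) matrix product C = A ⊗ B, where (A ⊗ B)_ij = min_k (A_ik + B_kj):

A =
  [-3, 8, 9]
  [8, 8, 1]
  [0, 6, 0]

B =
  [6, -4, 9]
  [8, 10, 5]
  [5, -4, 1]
A ⊗ B =
  [3, -7, 6]
  [6, -3, 2]
  [5, -4, 1]

Apply the min-plus product entry-by-entry:
  C[0][0] = min over k of (A[0][0] + B[0][0] = -3 + 6 = 3, A[0][1] + B[1][0] = 8 + 8 = 16, A[0][2] + B[2][0] = 9 + 5 = 14) = 3 (attained at k = 0)
  C[0][1] = min over k of (A[0][0] + B[0][1] = -3 + -4 = -7, A[0][1] + B[1][1] = 8 + 10 = 18, A[0][2] + B[2][1] = 9 + -4 = 5) = -7 (attained at k = 0)
  C[0][2] = min over k of (A[0][0] + B[0][2] = -3 + 9 = 6, A[0][1] + B[1][2] = 8 + 5 = 13, A[0][2] + B[2][2] = 9 + 1 = 10) = 6 (attained at k = 0)
  C[1][0] = min over k of (A[1][0] + B[0][0] = 8 + 6 = 14, A[1][1] + B[1][0] = 8 + 8 = 16, A[1][2] + B[2][0] = 1 + 5 = 6) = 6 (attained at k = 2)
  C[1][1] = min over k of (A[1][0] + B[0][1] = 8 + -4 = 4, A[1][1] + B[1][1] = 8 + 10 = 18, A[1][2] + B[2][1] = 1 + -4 = -3) = -3 (attained at k = 2)
  C[1][2] = min over k of (A[1][0] + B[0][2] = 8 + 9 = 17, A[1][1] + B[1][2] = 8 + 5 = 13, A[1][2] + B[2][2] = 1 + 1 = 2) = 2 (attained at k = 2)
  C[2][0] = min over k of (A[2][0] + B[0][0] = 0 + 6 = 6, A[2][1] + B[1][0] = 6 + 8 = 14, A[2][2] + B[2][0] = 0 + 5 = 5) = 5 (attained at k = 2)
  C[2][1] = min over k of (A[2][0] + B[0][1] = 0 + -4 = -4, A[2][1] + B[1][1] = 6 + 10 = 16, A[2][2] + B[2][1] = 0 + -4 = -4) = -4 (attained at k = 0)
  C[2][2] = min over k of (A[2][0] + B[0][2] = 0 + 9 = 9, A[2][1] + B[1][2] = 6 + 5 = 11, A[2][2] + B[2][2] = 0 + 1 = 1) = 1 (attained at k = 2)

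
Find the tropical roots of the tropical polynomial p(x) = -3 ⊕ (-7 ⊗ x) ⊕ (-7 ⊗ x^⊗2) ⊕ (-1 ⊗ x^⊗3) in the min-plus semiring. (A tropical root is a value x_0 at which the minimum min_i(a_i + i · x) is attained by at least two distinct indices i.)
Roots: {-6, 0, 4}

Each tropical root is a break point of the lower envelope of the lines y = a_i + i · x (there are 4 lines, with slopes 0, 1, ..., 3). Only the lines that attain the minimum somewhere contribute to roots; other lines are dominated. Here the surviving (envelope) indices are i = 3, i = 2, i = 1, i = 0.
Intersections between consecutive envelope lines give the roots: for adjacent envelope indices i < j the intersection is x = (a_i − a_j) / (j − i). Reading off the sorted break points: {-6, 0, 4}.
Verification: at each break x_0, at least two indices attain the minimum of min_i(a_i + i · x_0).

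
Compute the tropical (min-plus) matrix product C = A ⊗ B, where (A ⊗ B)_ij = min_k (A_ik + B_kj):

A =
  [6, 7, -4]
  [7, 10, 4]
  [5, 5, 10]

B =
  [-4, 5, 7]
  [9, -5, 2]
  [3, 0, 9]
A ⊗ B =
  [-1, -4, 5]
  [3, 4, 12]
  [1, 0, 7]

Apply the min-plus product entry-by-entry:
  C[0][0] = min over k of (A[0][0] + B[0][0] = 6 + -4 = 2, A[0][1] + B[1][0] = 7 + 9 = 16, A[0][2] + B[2][0] = -4 + 3 = -1) = -1 (attained at k = 2)
  C[0][1] = min over k of (A[0][0] + B[0][1] = 6 + 5 = 11, A[0][1] + B[1][1] = 7 + -5 = 2, A[0][2] + B[2][1] = -4 + 0 = -4) = -4 (attained at k = 2)
  C[0][2] = min over k of (A[0][0] + B[0][2] = 6 + 7 = 13, A[0][1] + B[1][2] = 7 + 2 = 9, A[0][2] + B[2][2] = -4 + 9 = 5) = 5 (attained at k = 2)
  C[1][0] = min over k of (A[1][0] + B[0][0] = 7 + -4 = 3, A[1][1] + B[1][0] = 10 + 9 = 19, A[1][2] + B[2][0] = 4 + 3 = 7) = 3 (attained at k = 0)
  C[1][1] = min over k of (A[1][0] + B[0][1] = 7 + 5 = 12, A[1][1] + B[1][1] = 10 + -5 = 5, A[1][2] + B[2][1] = 4 + 0 = 4) = 4 (attained at k = 2)
  C[1][2] = min over k of (A[1][0] + B[0][2] = 7 + 7 = 14, A[1][1] + B[1][2] = 10 + 2 = 12, A[1][2] + B[2][2] = 4 + 9 = 13) = 12 (attained at k = 1)
  C[2][0] = min over k of (A[2][0] + B[0][0] = 5 + -4 = 1, A[2][1] + B[1][0] = 5 + 9 = 14, A[2][2] + B[2][0] = 10 + 3 = 13) = 1 (attained at k = 0)
  C[2][1] = min over k of (A[2][0] + B[0][1] = 5 + 5 = 10, A[2][1] + B[1][1] = 5 + -5 = 0, A[2][2] + B[2][1] = 10 + 0 = 10) = 0 (attained at k = 1)
  C[2][2] = min over k of (A[2][0] + B[0][2] = 5 + 7 = 12, A[2][1] + B[1][2] = 5 + 2 = 7, A[2][2] + B[2][2] = 10 + 9 = 19) = 7 (attained at k = 1)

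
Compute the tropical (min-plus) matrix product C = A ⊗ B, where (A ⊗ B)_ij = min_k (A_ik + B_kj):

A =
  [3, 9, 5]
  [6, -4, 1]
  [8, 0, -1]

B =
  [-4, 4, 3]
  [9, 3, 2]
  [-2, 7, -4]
A ⊗ B =
  [-1, 7, 1]
  [-1, -1, -3]
  [-3, 3, -5]

Apply the min-plus product entry-by-entry:
  C[0][0] = min over k of (A[0][0] + B[0][0] = 3 + -4 = -1, A[0][1] + B[1][0] = 9 + 9 = 18, A[0][2] + B[2][0] = 5 + -2 = 3) = -1 (attained at k = 0)
  C[0][1] = min over k of (A[0][0] + B[0][1] = 3 + 4 = 7, A[0][1] + B[1][1] = 9 + 3 = 12, A[0][2] + B[2][1] = 5 + 7 = 12) = 7 (attained at k = 0)
  C[0][2] = min over k of (A[0][0] + B[0][2] = 3 + 3 = 6, A[0][1] + B[1][2] = 9 + 2 = 11, A[0][2] + B[2][2] = 5 + -4 = 1) = 1 (attained at k = 2)
  C[1][0] = min over k of (A[1][0] + B[0][0] = 6 + -4 = 2, A[1][1] + B[1][0] = -4 + 9 = 5, A[1][2] + B[2][0] = 1 + -2 = -1) = -1 (attained at k = 2)
  C[1][1] = min over k of (A[1][0] + B[0][1] = 6 + 4 = 10, A[1][1] + B[1][1] = -4 + 3 = -1, A[1][2] + B[2][1] = 1 + 7 = 8) = -1 (attained at k = 1)
  C[1][2] = min over k of (A[1][0] + B[0][2] = 6 + 3 = 9, A[1][1] + B[1][2] = -4 + 2 = -2, A[1][2] + B[2][2] = 1 + -4 = -3) = -3 (attained at k = 2)
  C[2][0] = min over k of (A[2][0] + B[0][0] = 8 + -4 = 4, A[2][1] + B[1][0] = 0 + 9 = 9, A[2][2] + B[2][0] = -1 + -2 = -3) = -3 (attained at k = 2)
  C[2][1] = min over k of (A[2][0] + B[0][1] = 8 + 4 = 12, A[2][1] + B[1][1] = 0 + 3 = 3, A[2][2] + B[2][1] = -1 + 7 = 6) = 3 (attained at k = 1)
  C[2][2] = min over k of (A[2][0] + B[0][2] = 8 + 3 = 11, A[2][1] + B[1][2] = 0 + 2 = 2, A[2][2] + B[2][2] = -1 + -4 = -5) = -5 (attained at k = 2)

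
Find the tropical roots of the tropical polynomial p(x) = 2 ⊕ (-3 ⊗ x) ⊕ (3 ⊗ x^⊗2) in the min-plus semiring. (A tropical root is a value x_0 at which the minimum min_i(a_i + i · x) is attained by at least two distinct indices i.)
Roots: {-6, 5}

Each tropical root is a break point of the lower envelope of the lines y = a_i + i · x (there are 3 lines, with slopes 0, 1, ..., 2). Only the lines that attain the minimum somewhere contribute to roots; other lines are dominated. Here the surviving (envelope) indices are i = 2, i = 1, i = 0.
Intersections between consecutive envelope lines give the roots: for adjacent envelope indices i < j the intersection is x = (a_i − a_j) / (j − i). Reading off the sorted break points: {-6, 5}.
Verification: at each break x_0, at least two indices attain the minimum of min_i(a_i + i · x_0).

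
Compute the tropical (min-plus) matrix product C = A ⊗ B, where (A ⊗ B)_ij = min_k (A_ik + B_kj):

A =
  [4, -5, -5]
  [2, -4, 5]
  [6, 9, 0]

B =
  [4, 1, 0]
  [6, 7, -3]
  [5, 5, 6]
A ⊗ B =
  [0, 0, -8]
  [2, 3, -7]
  [5, 5, 6]

Apply the min-plus product entry-by-entry:
  C[0][0] = min over k of (A[0][0] + B[0][0] = 4 + 4 = 8, A[0][1] + B[1][0] = -5 + 6 = 1, A[0][2] + B[2][0] = -5 + 5 = 0) = 0 (attained at k = 2)
  C[0][1] = min over k of (A[0][0] + B[0][1] = 4 + 1 = 5, A[0][1] + B[1][1] = -5 + 7 = 2, A[0][2] + B[2][1] = -5 + 5 = 0) = 0 (attained at k = 2)
  C[0][2] = min over k of (A[0][0] + B[0][2] = 4 + 0 = 4, A[0][1] + B[1][2] = -5 + -3 = -8, A[0][2] + B[2][2] = -5 + 6 = 1) = -8 (attained at k = 1)
  C[1][0] = min over k of (A[1][0] + B[0][0] = 2 + 4 = 6, A[1][1] + B[1][0] = -4 + 6 = 2, A[1][2] + B[2][0] = 5 + 5 = 10) = 2 (attained at k = 1)
  C[1][1] = min over k of (A[1][0] + B[0][1] = 2 + 1 = 3, A[1][1] + B[1][1] = -4 + 7 = 3, A[1][2] + B[2][1] = 5 + 5 = 10) = 3 (attained at k = 0)
  C[1][2] = min over k of (A[1][0] + B[0][2] = 2 + 0 = 2, A[1][1] + B[1][2] = -4 + -3 = -7, A[1][2] + B[2][2] = 5 + 6 = 11) = -7 (attained at k = 1)
  C[2][0] = min over k of (A[2][0] + B[0][0] = 6 + 4 = 10, A[2][1] + B[1][0] = 9 + 6 = 15, A[2][2] + B[2][0] = 0 + 5 = 5) = 5 (attained at k = 2)
  C[2][1] = min over k of (A[2][0] + B[0][1] = 6 + 1 = 7, A[2][1] + B[1][1] = 9 + 7 = 16, A[2][2] + B[2][1] = 0 + 5 = 5) = 5 (attained at k = 2)
  C[2][2] = min over k of (A[2][0] + B[0][2] = 6 + 0 = 6, A[2][1] + B[1][2] = 9 + -3 = 6, A[2][2] + B[2][2] = 0 + 6 = 6) = 6 (attained at k = 0)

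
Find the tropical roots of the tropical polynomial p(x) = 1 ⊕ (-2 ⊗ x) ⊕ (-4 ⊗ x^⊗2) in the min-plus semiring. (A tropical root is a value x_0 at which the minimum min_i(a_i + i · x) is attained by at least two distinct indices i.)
Roots: {2, 3}

Each tropical root is a break point of the lower envelope of the lines y = a_i + i · x (there are 3 lines, with slopes 0, 1, ..., 2). Only the lines that attain the minimum somewhere contribute to roots; other lines are dominated. Here the surviving (envelope) indices are i = 2, i = 1, i = 0.
Intersections between consecutive envelope lines give the roots: for adjacent envelope indices i < j the intersection is x = (a_i − a_j) / (j − i). Reading off the sorted break points: {2, 3}.
Verification: at each break x_0, at least two indices attain the minimum of min_i(a_i + i · x_0).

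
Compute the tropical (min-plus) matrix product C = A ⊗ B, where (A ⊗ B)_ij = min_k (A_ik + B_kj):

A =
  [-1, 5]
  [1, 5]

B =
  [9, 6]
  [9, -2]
A ⊗ B =
  [8, 3]
  [10, 3]

Apply the min-plus product entry-by-entry:
  C[0][0] = min over k of (A[0][0] + B[0][0] = -1 + 9 = 8, A[0][1] + B[1][0] = 5 + 9 = 14) = 8 (attained at k = 0)
  C[0][1] = min over k of (A[0][0] + B[0][1] = -1 + 6 = 5, A[0][1] + B[1][1] = 5 + -2 = 3) = 3 (attained at k = 1)
  C[1][0] = min over k of (A[1][0] + B[0][0] = 1 + 9 = 10, A[1][1] + B[1][0] = 5 + 9 = 14) = 10 (attained at k = 0)
  C[1][1] = min over k of (A[1][0] + B[0][1] = 1 + 6 = 7, A[1][1] + B[1][1] = 5 + -2 = 3) = 3 (attained at k = 1)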